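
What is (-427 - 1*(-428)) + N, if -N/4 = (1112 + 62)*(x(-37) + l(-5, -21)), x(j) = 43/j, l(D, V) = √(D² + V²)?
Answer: 201965/37 - 4696*√466 ≈ -95914.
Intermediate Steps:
N = 201928/37 - 4696*√466 (N = -4*(1112 + 62)*(43/(-37) + √((-5)² + (-21)²)) = -4696*(43*(-1/37) + √(25 + 441)) = -4696*(-43/37 + √466) = -4*(-50482/37 + 1174*√466) = 201928/37 - 4696*√466 ≈ -95915.)
(-427 - 1*(-428)) + N = (-427 - 1*(-428)) + (201928/37 - 4696*√466) = (-427 + 428) + (201928/37 - 4696*√466) = 1 + (201928/37 - 4696*√466) = 201965/37 - 4696*√466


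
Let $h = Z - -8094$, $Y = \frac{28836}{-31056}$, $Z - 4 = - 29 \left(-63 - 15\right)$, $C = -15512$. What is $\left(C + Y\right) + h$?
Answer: $- \frac{13335779}{2588} \approx -5152.9$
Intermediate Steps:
$Z = 2266$ ($Z = 4 - 29 \left(-63 - 15\right) = 4 - -2262 = 4 + 2262 = 2266$)
$Y = - \frac{2403}{2588}$ ($Y = 28836 \left(- \frac{1}{31056}\right) = - \frac{2403}{2588} \approx -0.92852$)
$h = 10360$ ($h = 2266 - -8094 = 2266 + 8094 = 10360$)
$\left(C + Y\right) + h = \left(-15512 - \frac{2403}{2588}\right) + 10360 = - \frac{40147459}{2588} + 10360 = - \frac{13335779}{2588}$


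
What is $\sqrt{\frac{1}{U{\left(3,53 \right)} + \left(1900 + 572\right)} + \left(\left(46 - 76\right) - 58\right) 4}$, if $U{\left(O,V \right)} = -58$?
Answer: $\frac{i \sqrt{2051240978}}{2414} \approx 18.762 i$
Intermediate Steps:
$\sqrt{\frac{1}{U{\left(3,53 \right)} + \left(1900 + 572\right)} + \left(\left(46 - 76\right) - 58\right) 4} = \sqrt{\frac{1}{-58 + \left(1900 + 572\right)} + \left(\left(46 - 76\right) - 58\right) 4} = \sqrt{\frac{1}{-58 + 2472} + \left(-30 - 58\right) 4} = \sqrt{\frac{1}{2414} - 352} = \sqrt{- \frac{849727}{2414}} = \frac{i \sqrt{2051240978}}{2414}$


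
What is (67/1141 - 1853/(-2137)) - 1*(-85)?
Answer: 209514397/2438317 ≈ 85.926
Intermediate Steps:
(67/1141 - 1853/(-2137)) - 1*(-85) = (67*(1/1141) - 1853*(-1/2137)) + 85 = (67/1141 + 1853/2137) + 85 = 2257452/2438317 + 85 = 209514397/2438317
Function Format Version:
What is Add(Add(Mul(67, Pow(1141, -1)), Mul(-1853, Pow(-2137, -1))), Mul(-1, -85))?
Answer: Rational(209514397, 2438317) ≈ 85.926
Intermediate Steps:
Add(Add(Mul(67, Pow(1141, -1)), Mul(-1853, Pow(-2137, -1))), Mul(-1, -85)) = Add(Add(Mul(67, Rational(1, 1141)), Mul(-1853, Rational(-1, 2137))), 85) = Add(Add(Rational(67, 1141), Rational(1853, 2137)), 85) = Add(Rational(2257452, 2438317), 85) = Rational(209514397, 2438317)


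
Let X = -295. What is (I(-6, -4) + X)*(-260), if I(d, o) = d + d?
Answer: 79820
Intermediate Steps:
I(d, o) = 2*d
(I(-6, -4) + X)*(-260) = (2*(-6) - 295)*(-260) = (-12 - 295)*(-260) = -307*(-260) = 79820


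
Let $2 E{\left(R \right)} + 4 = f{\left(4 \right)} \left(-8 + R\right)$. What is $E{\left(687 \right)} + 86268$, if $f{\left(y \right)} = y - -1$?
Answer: $\frac{175927}{2} \approx 87964.0$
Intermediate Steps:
$f{\left(y \right)} = 1 + y$ ($f{\left(y \right)} = y + 1 = 1 + y$)
$E{\left(R \right)} = -22 + \frac{5 R}{2}$ ($E{\left(R \right)} = -2 + \frac{\left(1 + 4\right) \left(-8 + R\right)}{2} = -2 + \frac{5 \left(-8 + R\right)}{2} = -2 + \frac{-40 + 5 R}{2} = -2 + \left(-20 + \frac{5 R}{2}\right) = -22 + \frac{5 R}{2}$)
$E{\left(687 \right)} + 86268 = \left(-22 + \frac{5}{2} \cdot 687\right) + 86268 = \left(-22 + \frac{3435}{2}\right) + 86268 = \frac{3391}{2} + 86268 = \frac{175927}{2}$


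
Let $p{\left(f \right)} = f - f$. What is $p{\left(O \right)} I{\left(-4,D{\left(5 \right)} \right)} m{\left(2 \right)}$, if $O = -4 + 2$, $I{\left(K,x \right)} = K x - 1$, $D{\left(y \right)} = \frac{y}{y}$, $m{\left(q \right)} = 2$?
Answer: $0$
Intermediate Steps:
$D{\left(y \right)} = 1$
$I{\left(K,x \right)} = -1 + K x$
$O = -2$
$p{\left(f \right)} = 0$
$p{\left(O \right)} I{\left(-4,D{\left(5 \right)} \right)} m{\left(2 \right)} = 0 \left(-1 - 4\right) 2 = 0 \left(-5\right) 2 = 0 \cdot 2 = 0$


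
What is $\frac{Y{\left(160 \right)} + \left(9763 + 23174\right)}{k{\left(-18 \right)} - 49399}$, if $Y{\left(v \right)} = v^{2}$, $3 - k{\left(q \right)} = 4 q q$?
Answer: $- \frac{58537}{50692} \approx -1.1548$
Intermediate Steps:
$k{\left(q \right)} = 3 - 4 q^{2}$ ($k{\left(q \right)} = 3 - 4 q q = 3 - 4 q^{2}$)
$\frac{Y{\left(160 \right)} + \left(9763 + 23174\right)}{k{\left(-18 \right)} - 49399} = \frac{160^{2} + \left(9763 + 23174\right)}{\left(3 - 4 \left(-18\right)^{2}\right) - 49399} = \frac{25600 + 32937}{\left(3 - 1296\right) - 49399} = \frac{58537}{\left(3 - 1296\right) - 49399} = \frac{58537}{-1293 - 49399} = \frac{58537}{-50692} = 58537 \left(- \frac{1}{50692}\right) = - \frac{58537}{50692}$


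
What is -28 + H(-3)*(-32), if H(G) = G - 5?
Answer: 228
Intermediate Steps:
H(G) = -5 + G
-28 + H(-3)*(-32) = -28 + (-5 - 3)*(-32) = -28 - 8*(-32) = -28 + 256 = 228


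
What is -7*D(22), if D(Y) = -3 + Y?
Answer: -133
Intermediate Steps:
-7*D(22) = -7*(-3 + 22) = -7*19 = -133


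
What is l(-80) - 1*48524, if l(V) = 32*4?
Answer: -48396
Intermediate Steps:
l(V) = 128
l(-80) - 1*48524 = 128 - 1*48524 = 128 - 48524 = -48396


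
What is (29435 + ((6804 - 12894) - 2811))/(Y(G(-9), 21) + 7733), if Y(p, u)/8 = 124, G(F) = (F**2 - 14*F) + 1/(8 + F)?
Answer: 20534/8725 ≈ 2.3535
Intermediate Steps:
G(F) = F**2 + 1/(8 + F) - 14*F
Y(p, u) = 992 (Y(p, u) = 8*124 = 992)
(29435 + ((6804 - 12894) - 2811))/(Y(G(-9), 21) + 7733) = (29435 + ((6804 - 12894) - 2811))/(992 + 7733) = (29435 + (-6090 - 2811))/8725 = (29435 - 8901)*(1/8725) = 20534*(1/8725) = 20534/8725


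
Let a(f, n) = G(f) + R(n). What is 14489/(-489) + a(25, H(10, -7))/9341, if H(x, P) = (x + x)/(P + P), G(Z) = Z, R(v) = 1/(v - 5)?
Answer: -2029944001/68516235 ≈ -29.627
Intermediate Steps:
R(v) = 1/(-5 + v)
H(x, P) = x/P (H(x, P) = (2*x)/((2*P)) = (2*x)*(1/(2*P)) = x/P)
a(f, n) = f + 1/(-5 + n)
14489/(-489) + a(25, H(10, -7))/9341 = 14489/(-489) + ((1 + 25*(-5 + 10/(-7)))/(-5 + 10/(-7)))/9341 = 14489*(-1/489) + ((1 + 25*(-5 + 10*(-⅐)))/(-5 + 10*(-⅐)))*(1/9341) = -14489/489 + ((1 + 25*(-5 - 10/7))/(-5 - 10/7))*(1/9341) = -14489/489 + ((1 + 25*(-45/7))/(-45/7))*(1/9341) = -14489/489 - 7*(1 - 1125/7)/45*(1/9341) = -14489/489 - 7/45*(-1118/7)*(1/9341) = -14489/489 + (1118/45)*(1/9341) = -14489/489 + 1118/420345 = -2029944001/68516235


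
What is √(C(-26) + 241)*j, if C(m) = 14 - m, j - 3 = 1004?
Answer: 1007*√281 ≈ 16880.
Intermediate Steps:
j = 1007 (j = 3 + 1004 = 1007)
√(C(-26) + 241)*j = √((14 - 1*(-26)) + 241)*1007 = √((14 + 26) + 241)*1007 = √(40 + 241)*1007 = √281*1007 = 1007*√281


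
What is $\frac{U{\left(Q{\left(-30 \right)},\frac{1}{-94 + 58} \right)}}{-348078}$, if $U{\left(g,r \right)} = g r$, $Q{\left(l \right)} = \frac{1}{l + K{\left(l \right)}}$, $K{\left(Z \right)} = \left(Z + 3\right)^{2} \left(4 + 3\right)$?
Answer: $\frac{1}{63568788984} \approx 1.5731 \cdot 10^{-11}$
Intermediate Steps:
$K{\left(Z \right)} = 7 \left(3 + Z\right)^{2}$ ($K{\left(Z \right)} = \left(3 + Z\right)^{2} \cdot 7 = 7 \left(3 + Z\right)^{2}$)
$Q{\left(l \right)} = \frac{1}{l + 7 \left(3 + l\right)^{2}}$
$\frac{U{\left(Q{\left(-30 \right)},\frac{1}{-94 + 58} \right)}}{-348078} = \frac{\frac{1}{-30 + 7 \left(3 - 30\right)^{2}} \frac{1}{-94 + 58}}{-348078} = \frac{1}{\left(-30 + 7 \left(-27\right)^{2}\right) \left(-36\right)} \left(- \frac{1}{348078}\right) = \frac{1}{-30 + 7 \cdot 729} \left(- \frac{1}{36}\right) \left(- \frac{1}{348078}\right) = \frac{1}{-30 + 5103} \left(- \frac{1}{36}\right) \left(- \frac{1}{348078}\right) = \frac{1}{5073} \left(- \frac{1}{36}\right) \left(- \frac{1}{348078}\right) = \left(- \frac{1}{182628}\right) \left(- \frac{1}{348078}\right) = \frac{1}{63568788984}$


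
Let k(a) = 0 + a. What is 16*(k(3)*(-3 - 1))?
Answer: -192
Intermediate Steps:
k(a) = a
16*(k(3)*(-3 - 1)) = 16*(3*(-3 - 1)) = 16*(3*(-4)) = 16*(-12) = -192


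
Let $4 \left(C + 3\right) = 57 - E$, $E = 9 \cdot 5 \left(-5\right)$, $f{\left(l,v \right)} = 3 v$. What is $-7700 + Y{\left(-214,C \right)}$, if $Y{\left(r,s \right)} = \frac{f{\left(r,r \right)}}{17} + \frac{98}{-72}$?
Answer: $- \frac{4736345}{612} \approx -7739.1$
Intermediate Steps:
$E = -225$ ($E = 45 \left(-5\right) = -225$)
$C = \frac{135}{2}$ ($C = -3 + \frac{57 - -225}{4} = -3 + \frac{57 + 225}{4} = -3 + \frac{1}{4} \cdot 282 = -3 + \frac{141}{2} = \frac{135}{2} \approx 67.5$)
$Y{\left(r,s \right)} = - \frac{49}{36} + \frac{3 r}{17}$ ($Y{\left(r,s \right)} = \frac{3 r}{17} + \frac{98}{-72} = 3 r \frac{1}{17} + 98 \left(- \frac{1}{72}\right) = \frac{3 r}{17} - \frac{49}{36} = - \frac{49}{36} + \frac{3 r}{17}$)
$-7700 + Y{\left(-214,C \right)} = -7700 + \left(- \frac{49}{36} + \frac{3}{17} \left(-214\right)\right) = -7700 - \frac{23945}{612} = - \frac{4736345}{612}$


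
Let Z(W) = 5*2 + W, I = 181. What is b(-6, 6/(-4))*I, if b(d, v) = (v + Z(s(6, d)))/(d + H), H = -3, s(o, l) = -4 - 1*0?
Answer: -181/2 ≈ -90.500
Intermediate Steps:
s(o, l) = -4 (s(o, l) = -4 + 0 = -4)
Z(W) = 10 + W
b(d, v) = (6 + v)/(-3 + d) (b(d, v) = (v + (10 - 4))/(d - 3) = (v + 6)/(-3 + d) = (6 + v)/(-3 + d))
b(-6, 6/(-4))*I = ((6 + 6/(-4))/(-3 - 6))*181 = ((6 + 6*(-¼))/(-9))*181 = -(6 - 3/2)/9*181 = -⅑*9/2*181 = -½*181 = -181/2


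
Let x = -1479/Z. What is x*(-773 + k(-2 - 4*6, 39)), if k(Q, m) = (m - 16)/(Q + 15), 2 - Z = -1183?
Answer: 4203318/4345 ≈ 967.39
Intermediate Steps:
Z = 1185 (Z = 2 - 1*(-1183) = 2 + 1183 = 1185)
x = -493/395 (x = -1479/1185 = -1479*1/1185 = -493/395 ≈ -1.2481)
k(Q, m) = (-16 + m)/(15 + Q)
x*(-773 + k(-2 - 4*6, 39)) = -493*(-773 + (-16 + 39)/(15 + (-2 - 4*6)))/395 = -493*(-773 + 23/(15 + (-2 - 24)))/395 = -493*(-773 + 23/(15 - 26))/395 = -493*(-773 + 23/(-11))/395 = -493*(-773 - 1/11*23)/395 = -493*(-773 - 23/11)/395 = -493/395*(-8526/11) = 4203318/4345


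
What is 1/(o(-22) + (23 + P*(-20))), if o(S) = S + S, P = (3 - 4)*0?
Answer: -1/21 ≈ -0.047619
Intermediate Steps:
P = 0 (P = -1*0 = 0)
o(S) = 2*S
1/(o(-22) + (23 + P*(-20))) = 1/(2*(-22) + (23 + 0*(-20))) = 1/(-44 + (23 + 0)) = 1/(-44 + 23) = 1/(-21) = -1/21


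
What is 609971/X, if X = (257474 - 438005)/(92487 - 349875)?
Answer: 52333071916/60177 ≈ 8.6965e+5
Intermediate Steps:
X = 60177/85796 (X = -180531/(-257388) = -180531*(-1/257388) = 60177/85796 ≈ 0.70140)
609971/X = 609971/(60177/85796) = 609971*(85796/60177) = 52333071916/60177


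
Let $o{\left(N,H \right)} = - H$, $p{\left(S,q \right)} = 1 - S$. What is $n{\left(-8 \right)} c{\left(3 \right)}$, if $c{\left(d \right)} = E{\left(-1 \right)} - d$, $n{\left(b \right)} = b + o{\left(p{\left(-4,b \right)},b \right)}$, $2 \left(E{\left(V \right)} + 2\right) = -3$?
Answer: $0$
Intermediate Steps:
$E{\left(V \right)} = - \frac{7}{2}$ ($E{\left(V \right)} = -2 + \frac{1}{2} \left(-3\right) = -2 - \frac{3}{2} = - \frac{7}{2}$)
$n{\left(b \right)} = 0$ ($n{\left(b \right)} = b - b = 0$)
$c{\left(d \right)} = - \frac{7}{2} - d$
$n{\left(-8 \right)} c{\left(3 \right)} = 0 \left(- \frac{7}{2} - 3\right) = 0 \left(- \frac{13}{2}\right) = 0$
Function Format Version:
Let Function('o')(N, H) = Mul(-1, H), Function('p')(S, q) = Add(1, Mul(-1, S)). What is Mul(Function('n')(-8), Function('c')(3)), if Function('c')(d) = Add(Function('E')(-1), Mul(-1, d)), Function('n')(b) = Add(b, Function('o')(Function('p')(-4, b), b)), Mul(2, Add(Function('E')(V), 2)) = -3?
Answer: 0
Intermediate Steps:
Function('E')(V) = Rational(-7, 2) (Function('E')(V) = Add(-2, Mul(Rational(1, 2), -3)) = Add(-2, Rational(-3, 2)) = Rational(-7, 2))
Function('n')(b) = 0 (Function('n')(b) = Add(b, Mul(-1, b)) = 0)
Function('c')(d) = Add(Rational(-7, 2), Mul(-1, d))
Mul(Function('n')(-8), Function('c')(3)) = Mul(0, Add(Rational(-7, 2), Mul(-1, 3))) = Mul(0, Add(Rational(-7, 2), -3)) = Mul(0, Rational(-13, 2)) = 0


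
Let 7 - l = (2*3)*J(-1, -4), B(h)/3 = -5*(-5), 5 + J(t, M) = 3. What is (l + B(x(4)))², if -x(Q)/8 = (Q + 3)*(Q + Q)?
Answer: 8836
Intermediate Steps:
J(t, M) = -2 (J(t, M) = -5 + 3 = -2)
x(Q) = -16*Q*(3 + Q) (x(Q) = -8*(Q + 3)*(Q + Q) = -8*(3 + Q)*2*Q = -16*Q*(3 + Q))
B(h) = 75 (B(h) = 3*(-5*(-5)) = 3*25 = 75)
l = 19 (l = 7 - 2*3*(-2) = 7 - 6*(-2) = 7 - 1*(-12) = 7 + 12 = 19)
(l + B(x(4)))² = (19 + 75)² = 94² = 8836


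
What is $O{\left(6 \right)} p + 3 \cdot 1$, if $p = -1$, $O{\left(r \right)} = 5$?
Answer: $-2$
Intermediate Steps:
$O{\left(6 \right)} p + 3 \cdot 1 = 5 \left(-1\right) + 3 \cdot 1 = -5 + 3 = -2$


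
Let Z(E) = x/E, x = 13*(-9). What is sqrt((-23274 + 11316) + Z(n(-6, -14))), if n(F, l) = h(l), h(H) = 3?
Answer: 3*I*sqrt(1333) ≈ 109.53*I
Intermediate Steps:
n(F, l) = 3
x = -117
Z(E) = -117/E
sqrt((-23274 + 11316) + Z(n(-6, -14))) = sqrt((-23274 + 11316) - 117/3) = sqrt(-11958 - 117*1/3) = sqrt(-11958 - 39) = sqrt(-11997) = 3*I*sqrt(1333)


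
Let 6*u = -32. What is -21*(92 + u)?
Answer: -1820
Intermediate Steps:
u = -16/3 (u = (1/6)*(-32) = -16/3 ≈ -5.3333)
-21*(92 + u) = -21*(92 - 16/3) = -21*260/3 = -1820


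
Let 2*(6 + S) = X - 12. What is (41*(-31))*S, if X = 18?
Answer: 3813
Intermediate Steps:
S = -3 (S = -6 + (18 - 12)/2 = -6 + (½)*6 = -6 + 3 = -3)
(41*(-31))*S = (41*(-31))*(-3) = -1271*(-3) = 3813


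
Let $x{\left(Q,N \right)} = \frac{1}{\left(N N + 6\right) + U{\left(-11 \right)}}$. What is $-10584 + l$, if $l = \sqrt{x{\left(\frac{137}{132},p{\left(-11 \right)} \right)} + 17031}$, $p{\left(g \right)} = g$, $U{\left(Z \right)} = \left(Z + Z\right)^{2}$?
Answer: $-10584 + \frac{\sqrt{6358030562}}{611} \approx -10454.0$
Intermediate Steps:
$U{\left(Z \right)} = 4 Z^{2}$ ($U{\left(Z \right)} = \left(2 Z\right)^{2} = 4 Z^{2}$)
$x{\left(Q,N \right)} = \frac{1}{490 + N^{2}}$ ($x{\left(Q,N \right)} = \frac{1}{\left(N N + 6\right) + 4 \left(-11\right)^{2}} = \frac{1}{\left(N^{2} + 6\right) + 4 \cdot 121} = \frac{1}{\left(6 + N^{2}\right) + 484} = \frac{1}{490 + N^{2}}$)
$l = \frac{\sqrt{6358030562}}{611}$ ($l = \sqrt{\frac{1}{490 + \left(-11\right)^{2}} + 17031} = \sqrt{\frac{1}{490 + 121} + 17031} = \sqrt{\frac{1}{611} + 17031} = \sqrt{\frac{10405942}{611}} = \frac{\sqrt{6358030562}}{611} \approx 130.5$)
$-10584 + l = -10584 + \frac{\sqrt{6358030562}}{611}$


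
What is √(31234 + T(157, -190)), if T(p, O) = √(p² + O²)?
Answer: √(31234 + √60749) ≈ 177.43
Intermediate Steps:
T(p, O) = √(O² + p²)
√(31234 + T(157, -190)) = √(31234 + √((-190)² + 157²)) = √(31234 + √(36100 + 24649)) = √(31234 + √60749)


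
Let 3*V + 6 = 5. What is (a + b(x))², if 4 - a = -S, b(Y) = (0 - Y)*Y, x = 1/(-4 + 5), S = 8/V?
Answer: 441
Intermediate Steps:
V = -⅓ (V = -2 + (⅓)*5 = -2 + 5/3 = -⅓ ≈ -0.33333)
S = -24 (S = 8/(-⅓) = 8*(-3) = -24)
x = 1 (x = 1/1 = 1)
b(Y) = -Y² (b(Y) = (-Y)*Y = -Y²)
a = -20 (a = 4 - (-1)*(-24) = 4 - 1*24 = 4 - 24 = -20)
(a + b(x))² = (-20 - 1*1²)² = (-20 - 1*1)² = (-20 - 1)² = (-21)² = 441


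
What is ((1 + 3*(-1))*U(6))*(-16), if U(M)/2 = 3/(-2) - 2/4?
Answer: -128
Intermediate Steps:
U(M) = -4 (U(M) = 2*(3/(-2) - 2/4) = 2*(3*(-1/2) - 2*1/4) = 2*(-3/2 - 1/2) = 2*(-2) = -4)
((1 + 3*(-1))*U(6))*(-16) = ((1 + 3*(-1))*(-4))*(-16) = ((1 - 3)*(-4))*(-16) = -2*(-4)*(-16) = 8*(-16) = -128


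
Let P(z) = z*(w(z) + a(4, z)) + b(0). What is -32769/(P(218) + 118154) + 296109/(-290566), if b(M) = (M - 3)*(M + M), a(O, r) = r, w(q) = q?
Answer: -1651195188/1407937553 ≈ -1.1728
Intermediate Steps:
b(M) = 2*M*(-3 + M) (b(M) = (-3 + M)*(2*M) = 2*M*(-3 + M))
P(z) = 2*z² (P(z) = z*(z + z) + 2*0*(-3 + 0) = z*(2*z) + 2*0*(-3) = 2*z² + 0 = 2*z²)
-32769/(P(218) + 118154) + 296109/(-290566) = -32769/(2*218² + 118154) + 296109/(-290566) = -32769/(2*47524 + 118154) + 296109*(-1/290566) = -32769/(95048 + 118154) - 296109/290566 = -32769/213202 - 296109/290566 = -32769*1/213202 - 296109/290566 = -2979/19382 - 296109/290566 = -1651195188/1407937553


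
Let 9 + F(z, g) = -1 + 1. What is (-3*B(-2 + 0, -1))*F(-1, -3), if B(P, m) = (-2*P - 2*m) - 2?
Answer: 108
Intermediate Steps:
B(P, m) = -2 - 2*P - 2*m
F(z, g) = -9 (F(z, g) = -9 + (-1 + 1) = -9 + 0 = -9)
(-3*B(-2 + 0, -1))*F(-1, -3) = -3*(-2 - 2*(-2 + 0) - 2*(-1))*(-9) = -3*(-2 - 2*(-2) + 2)*(-9) = -3*(-2 + 4 + 2)*(-9) = -3*4*(-9) = -12*(-9) = 108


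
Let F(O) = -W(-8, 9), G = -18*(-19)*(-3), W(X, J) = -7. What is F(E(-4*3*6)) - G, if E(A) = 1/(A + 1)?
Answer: 1033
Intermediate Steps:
G = -1026 (G = 342*(-3) = -1026)
E(A) = 1/(1 + A)
F(O) = 7 (F(O) = -1*(-7) = 7)
F(E(-4*3*6)) - G = 7 - 1*(-1026) = 7 + 1026 = 1033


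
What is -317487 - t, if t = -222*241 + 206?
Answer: -264191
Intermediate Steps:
t = -53296 (t = -53502 + 206 = -53296)
-317487 - t = -317487 - 1*(-53296) = -317487 + 53296 = -264191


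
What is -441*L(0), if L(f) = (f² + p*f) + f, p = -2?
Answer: 0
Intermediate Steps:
L(f) = f² - f (L(f) = (f² - 2*f) + f = f² - f)
-441*L(0) = -0*(-1 + 0) = -0*(-1) = -441*0 = 0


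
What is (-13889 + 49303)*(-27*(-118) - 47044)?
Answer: -1553187212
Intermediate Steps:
(-13889 + 49303)*(-27*(-118) - 47044) = 35414*(3186 - 47044) = 35414*(-43858) = -1553187212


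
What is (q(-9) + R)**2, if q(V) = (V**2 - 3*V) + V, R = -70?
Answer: 841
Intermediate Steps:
q(V) = V**2 - 2*V
(q(-9) + R)**2 = (-9*(-2 - 9) - 70)**2 = (-9*(-11) - 70)**2 = (99 - 70)**2 = 29**2 = 841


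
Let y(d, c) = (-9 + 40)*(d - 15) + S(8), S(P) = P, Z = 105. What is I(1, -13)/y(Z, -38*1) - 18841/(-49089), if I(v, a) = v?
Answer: 52766207/137351022 ≈ 0.38417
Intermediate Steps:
y(d, c) = -457 + 31*d (y(d, c) = (-9 + 40)*(d - 15) + 8 = 31*(-15 + d) + 8 = (-465 + 31*d) + 8 = -457 + 31*d)
I(1, -13)/y(Z, -38*1) - 18841/(-49089) = 1/(-457 + 31*105) - 18841/(-49089) = 1/(-457 + 3255) - 18841*(-1/49089) = 1/2798 + 18841/49089 = 52766207/137351022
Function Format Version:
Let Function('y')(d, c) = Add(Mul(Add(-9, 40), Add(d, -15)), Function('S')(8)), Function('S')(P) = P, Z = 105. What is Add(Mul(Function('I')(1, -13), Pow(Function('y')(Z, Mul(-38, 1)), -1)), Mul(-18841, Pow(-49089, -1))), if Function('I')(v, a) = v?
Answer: Rational(52766207, 137351022) ≈ 0.38417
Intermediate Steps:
Function('y')(d, c) = Add(-457, Mul(31, d)) (Function('y')(d, c) = Add(Mul(Add(-9, 40), Add(d, -15)), 8) = Add(Mul(31, Add(-15, d)), 8) = Add(Add(-465, Mul(31, d)), 8) = Add(-457, Mul(31, d)))
Add(Mul(Function('I')(1, -13), Pow(Function('y')(Z, Mul(-38, 1)), -1)), Mul(-18841, Pow(-49089, -1))) = Add(Mul(1, Pow(Add(-457, Mul(31, 105)), -1)), Mul(-18841, Pow(-49089, -1))) = Add(Mul(1, Pow(Add(-457, 3255), -1)), Mul(-18841, Rational(-1, 49089))) = Add(Mul(1, Pow(2798, -1)), Rational(18841, 49089)) = Add(Mul(1, Rational(1, 2798)), Rational(18841, 49089)) = Add(Rational(1, 2798), Rational(18841, 49089)) = Rational(52766207, 137351022)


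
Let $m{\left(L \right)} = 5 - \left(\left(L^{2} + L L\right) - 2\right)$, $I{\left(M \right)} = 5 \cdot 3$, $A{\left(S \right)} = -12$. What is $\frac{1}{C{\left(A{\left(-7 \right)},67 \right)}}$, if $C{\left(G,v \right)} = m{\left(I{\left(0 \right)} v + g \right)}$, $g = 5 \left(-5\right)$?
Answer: $- \frac{1}{1920793} \approx -5.2062 \cdot 10^{-7}$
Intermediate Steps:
$I{\left(M \right)} = 15$
$g = -25$
$m{\left(L \right)} = 7 - 2 L^{2}$ ($m{\left(L \right)} = 5 - \left(\left(L^{2} + L^{2}\right) - 2\right) = 5 - \left(2 L^{2} - 2\right) = 5 - \left(-2 + 2 L^{2}\right) = 7 - 2 L^{2}$)
$C{\left(G,v \right)} = 7 - 2 \left(-25 + 15 v\right)^{2}$ ($C{\left(G,v \right)} = 7 - 2 \left(15 v - 25\right)^{2} = 7 - 2 \left(-25 + 15 v\right)^{2}$)
$\frac{1}{C{\left(A{\left(-7 \right)},67 \right)}} = \frac{1}{7 - 50 \left(-5 + 3 \cdot 67\right)^{2}} = \frac{1}{7 - 50 \left(-5 + 201\right)^{2}} = \frac{1}{7 - 50 \cdot 196^{2}} = \frac{1}{7 - 1920800} = \frac{1}{-1920793} = - \frac{1}{1920793}$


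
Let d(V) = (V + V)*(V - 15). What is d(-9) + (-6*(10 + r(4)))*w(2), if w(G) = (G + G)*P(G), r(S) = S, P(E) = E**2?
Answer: -912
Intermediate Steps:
d(V) = 2*V*(-15 + V) (d(V) = (2*V)*(-15 + V) = 2*V*(-15 + V))
w(G) = 2*G**3 (w(G) = (G + G)*G**2 = (2*G)*G**2 = 2*G**3)
d(-9) + (-6*(10 + r(4)))*w(2) = 2*(-9)*(-15 - 9) + (-6*(10 + 4))*(2*2**3) = 2*(-9)*(-24) + (-6*14)*(2*8) = 432 - 84*16 = 432 - 1344 = -912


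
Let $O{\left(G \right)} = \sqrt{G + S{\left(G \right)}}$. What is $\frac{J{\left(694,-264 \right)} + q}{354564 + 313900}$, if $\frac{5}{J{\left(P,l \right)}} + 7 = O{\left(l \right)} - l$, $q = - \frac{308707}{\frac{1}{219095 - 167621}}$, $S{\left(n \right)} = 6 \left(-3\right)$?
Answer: $\frac{- 15890384118 \sqrt{282} + 4083828718321 i}{668464 \left(\sqrt{282} - 257 i\right)} \approx -23772.0$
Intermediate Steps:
$S{\left(n \right)} = -18$
$O{\left(G \right)} = \sqrt{-18 + G}$ ($O{\left(G \right)} = \sqrt{G - 18} = \sqrt{-18 + G}$)
$q = -15890384118$ ($q = - \frac{308707}{\frac{1}{51474}} = - 308707 \frac{1}{\frac{1}{51474}} = \left(-308707\right) 51474 = -15890384118$)
$J{\left(P,l \right)} = \frac{5}{-7 + \sqrt{-18 + l} - l}$ ($J{\left(P,l \right)} = \frac{5}{-7 - \left(l - \sqrt{-18 + l}\right)} = \frac{5}{-7 + \sqrt{-18 + l} - l}$)
$\frac{J{\left(694,-264 \right)} + q}{354564 + 313900} = \frac{- \frac{5}{7 - 264 - \sqrt{-18 - 264}} - 15890384118}{354564 + 313900} = \frac{- \frac{5}{7 - 264 - \sqrt{-282}} - 15890384118}{668464} = \left(- \frac{5}{7 - 264 - i \sqrt{282}} - 15890384118\right) \frac{1}{668464} = \left(- \frac{5}{-257 - i \sqrt{282}} - 15890384118\right) \frac{1}{668464} = \left(-15890384118 - \frac{5}{-257 - i \sqrt{282}}\right) \frac{1}{668464} = - \frac{7945192059}{334232} - \frac{5}{668464 \left(-257 - i \sqrt{282}\right)}$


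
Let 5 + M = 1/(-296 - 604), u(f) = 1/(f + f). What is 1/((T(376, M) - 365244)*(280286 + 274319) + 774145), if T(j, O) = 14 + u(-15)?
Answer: -6/1215345770951 ≈ -4.9369e-12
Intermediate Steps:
u(f) = 1/(2*f)
M = -4501/900 (M = -5 + 1/(-296 - 604) = -5 + 1/(-900) = -5 - 1/900 = -4501/900 ≈ -5.0011)
T(j, O) = 419/30 (T(j, O) = 14 + (½)/(-15) = 14 + (½)*(-1/15) = 14 - 1/30 = 419/30)
1/((T(376, M) - 365244)*(280286 + 274319) + 774145) = 1/((419/30 - 365244)*(280286 + 274319) + 774145) = 1/(-10956901/30*554605 + 774145) = 1/(-1215350415821/6 + 774145) = 1/(-1215345770951/6) = -6/1215345770951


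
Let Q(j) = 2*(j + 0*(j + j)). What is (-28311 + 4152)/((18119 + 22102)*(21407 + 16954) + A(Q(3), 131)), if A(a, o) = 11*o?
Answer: -24159/1542919222 ≈ -1.5658e-5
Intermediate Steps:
Q(j) = 2*j (Q(j) = 2*(j + 0*(2*j)) = 2*(j + 0) = 2*j)
(-28311 + 4152)/((18119 + 22102)*(21407 + 16954) + A(Q(3), 131)) = (-28311 + 4152)/((18119 + 22102)*(21407 + 16954) + 11*131) = -24159/(40221*38361 + 1441) = -24159/(1542917781 + 1441) = -24159/1542919222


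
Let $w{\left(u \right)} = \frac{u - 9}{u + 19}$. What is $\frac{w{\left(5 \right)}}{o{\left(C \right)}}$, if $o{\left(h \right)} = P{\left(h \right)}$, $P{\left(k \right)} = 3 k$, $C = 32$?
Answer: $- \frac{1}{576} \approx -0.0017361$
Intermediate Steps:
$w{\left(u \right)} = \frac{-9 + u}{19 + u}$
$o{\left(h \right)} = 3 h$
$\frac{w{\left(5 \right)}}{o{\left(C \right)}} = \frac{\frac{1}{19 + 5} \left(-9 + 5\right)}{3 \cdot 32} = \frac{\frac{1}{24} \left(-4\right)}{96} = \frac{1}{24} \left(-4\right) \frac{1}{96} = \left(- \frac{1}{6}\right) \frac{1}{96} = - \frac{1}{576}$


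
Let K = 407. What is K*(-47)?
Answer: -19129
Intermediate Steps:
K*(-47) = 407*(-47) = -19129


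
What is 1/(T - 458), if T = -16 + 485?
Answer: 1/11 ≈ 0.090909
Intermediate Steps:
T = 469
1/(T - 458) = 1/(469 - 458) = 1/11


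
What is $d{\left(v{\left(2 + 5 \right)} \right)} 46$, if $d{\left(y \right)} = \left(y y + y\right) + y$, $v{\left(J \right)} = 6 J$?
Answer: $85008$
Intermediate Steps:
$d{\left(y \right)} = y^{2} + 2 y$ ($d{\left(y \right)} = \left(y^{2} + y\right) + y = \left(y + y^{2}\right) + y = y^{2} + 2 y$)
$d{\left(v{\left(2 + 5 \right)} \right)} 46 = 6 \left(2 + 5\right) \left(2 + 6 \left(2 + 5\right)\right) 46 = 6 \cdot 7 \left(2 + 6 \cdot 7\right) 46 = 42 \left(2 + 42\right) 46 = 42 \cdot 44 \cdot 46 = 1848 \cdot 46 = 85008$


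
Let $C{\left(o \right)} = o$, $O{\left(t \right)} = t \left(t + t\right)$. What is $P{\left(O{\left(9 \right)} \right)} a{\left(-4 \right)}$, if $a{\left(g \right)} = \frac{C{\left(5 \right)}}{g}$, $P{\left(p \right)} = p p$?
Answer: $-32805$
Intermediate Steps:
$O{\left(t \right)} = 2 t^{2}$ ($O{\left(t \right)} = t 2 t = 2 t^{2}$)
$P{\left(p \right)} = p^{2}$
$a{\left(g \right)} = \frac{5}{g}$
$P{\left(O{\left(9 \right)} \right)} a{\left(-4 \right)} = \left(2 \cdot 9^{2}\right)^{2} \frac{5}{-4} = \left(2 \cdot 81\right)^{2} \cdot 5 \left(- \frac{1}{4}\right) = 162^{2} \left(- \frac{5}{4}\right) = 26244 \left(- \frac{5}{4}\right) = -32805$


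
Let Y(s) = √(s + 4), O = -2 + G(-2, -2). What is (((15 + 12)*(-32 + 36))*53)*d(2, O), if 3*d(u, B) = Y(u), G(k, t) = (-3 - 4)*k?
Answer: 1908*√6 ≈ 4673.6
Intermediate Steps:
G(k, t) = -7*k
O = 12 (O = -2 - 7*(-2) = -2 + 14 = 12)
Y(s) = √(4 + s)
d(u, B) = √(4 + u)/3
(((15 + 12)*(-32 + 36))*53)*d(2, O) = (((15 + 12)*(-32 + 36))*53)*(√(4 + 2)/3) = ((27*4)*53)*(√6/3) = (108*53)*(√6/3) = 5724*(√6/3) = 1908*√6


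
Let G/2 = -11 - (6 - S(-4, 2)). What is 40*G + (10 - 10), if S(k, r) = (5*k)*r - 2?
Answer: -4720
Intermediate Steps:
S(k, r) = -2 + 5*k*r (S(k, r) = 5*k*r - 2 = -2 + 5*k*r)
G = -118 (G = 2*(-11 - (6 - (-2 + 5*(-4)*2))) = 2*(-11 - (6 - (-2 - 40))) = 2*(-11 - (6 - 1*(-42))) = 2*(-11 - (6 + 42)) = 2*(-11 - 1*48) = 2*(-11 - 48) = 2*(-59) = -118)
40*G + (10 - 10) = 40*(-118) + (10 - 10) = -4720 + 0 = -4720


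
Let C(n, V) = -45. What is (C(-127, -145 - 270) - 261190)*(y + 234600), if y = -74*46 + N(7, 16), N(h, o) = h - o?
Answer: -60394135945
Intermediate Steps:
y = -3413 (y = -74*46 + (7 - 1*16) = -3404 + (7 - 16) = -3404 - 9 = -3413)
(C(-127, -145 - 270) - 261190)*(y + 234600) = (-45 - 261190)*(-3413 + 234600) = -261235*231187 = -60394135945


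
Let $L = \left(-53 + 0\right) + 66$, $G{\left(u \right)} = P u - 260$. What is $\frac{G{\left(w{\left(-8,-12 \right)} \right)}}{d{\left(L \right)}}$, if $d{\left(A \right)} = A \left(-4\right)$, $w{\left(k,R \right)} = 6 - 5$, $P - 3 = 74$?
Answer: $\frac{183}{52} \approx 3.5192$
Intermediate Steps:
$P = 77$ ($P = 3 + 74 = 77$)
$w{\left(k,R \right)} = 1$ ($w{\left(k,R \right)} = 6 - 5 = 1$)
$G{\left(u \right)} = -260 + 77 u$ ($G{\left(u \right)} = 77 u - 260 = -260 + 77 u$)
$L = 13$ ($L = -53 + 66 = 13$)
$d{\left(A \right)} = - 4 A$
$\frac{G{\left(w{\left(-8,-12 \right)} \right)}}{d{\left(L \right)}} = \frac{-260 + 77 \cdot 1}{\left(-4\right) 13} = \frac{-260 + 77}{-52} = \left(-183\right) \left(- \frac{1}{52}\right) = \frac{183}{52}$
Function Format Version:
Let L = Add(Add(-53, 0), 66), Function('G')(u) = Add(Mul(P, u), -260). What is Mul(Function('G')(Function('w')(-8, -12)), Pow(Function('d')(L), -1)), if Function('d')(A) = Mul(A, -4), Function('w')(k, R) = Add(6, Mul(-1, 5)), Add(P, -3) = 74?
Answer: Rational(183, 52) ≈ 3.5192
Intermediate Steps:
P = 77 (P = Add(3, 74) = 77)
Function('w')(k, R) = 1 (Function('w')(k, R) = Add(6, -5) = 1)
Function('G')(u) = Add(-260, Mul(77, u)) (Function('G')(u) = Add(Mul(77, u), -260) = Add(-260, Mul(77, u)))
L = 13 (L = Add(-53, 66) = 13)
Function('d')(A) = Mul(-4, A)
Mul(Function('G')(Function('w')(-8, -12)), Pow(Function('d')(L), -1)) = Mul(Add(-260, Mul(77, 1)), Pow(Mul(-4, 13), -1)) = Mul(Add(-260, 77), Pow(-52, -1)) = Mul(-183, Rational(-1, 52)) = Rational(183, 52)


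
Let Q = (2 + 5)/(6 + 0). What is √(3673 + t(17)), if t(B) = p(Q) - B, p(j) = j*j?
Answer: √131665/6 ≈ 60.476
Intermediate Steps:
Q = 7/6 ≈ 1.1667
p(j) = j²
t(B) = 49/36 - B (t(B) = (7/6)² - B = 49/36 - B)
√(3673 + t(17)) = √(3673 + (49/36 - 1*17)) = √(3673 + (49/36 - 17)) = √(3673 - 563/36) = √(131665/36) = √131665/6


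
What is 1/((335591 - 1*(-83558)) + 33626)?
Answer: 1/452775 ≈ 2.2086e-6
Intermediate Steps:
1/((335591 - 1*(-83558)) + 33626) = 1/((335591 + 83558) + 33626) = 1/(419149 + 33626) = 1/452775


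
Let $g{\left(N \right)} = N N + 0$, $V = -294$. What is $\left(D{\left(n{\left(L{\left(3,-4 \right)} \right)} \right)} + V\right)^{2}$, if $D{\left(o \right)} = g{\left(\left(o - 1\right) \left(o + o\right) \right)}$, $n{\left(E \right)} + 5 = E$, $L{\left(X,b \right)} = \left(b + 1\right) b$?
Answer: $45724644$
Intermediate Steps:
$L{\left(X,b \right)} = b \left(1 + b\right)$ ($L{\left(X,b \right)} = \left(1 + b\right) b = b \left(1 + b\right)$)
$n{\left(E \right)} = -5 + E$
$g{\left(N \right)} = N^{2}$ ($g{\left(N \right)} = N^{2} + 0 = N^{2}$)
$D{\left(o \right)} = 4 o^{2} \left(-1 + o\right)^{2}$ ($D{\left(o \right)} = \left(\left(o - 1\right) \left(o + o\right)\right)^{2} = \left(\left(-1 + o\right) 2 o\right)^{2} = \left(2 o \left(-1 + o\right)\right)^{2} = 4 o^{2} \left(-1 + o\right)^{2}$)
$\left(D{\left(n{\left(L{\left(3,-4 \right)} \right)} \right)} + V\right)^{2} = \left(4 \left(-5 - 4 \left(1 - 4\right)\right)^{2} \left(-1 - \left(5 + 4 \left(1 - 4\right)\right)\right)^{2} - 294\right)^{2} = \left(4 \left(-5 - -12\right)^{2} \left(-1 - -7\right)^{2} - 294\right)^{2} = \left(4 \left(-5 + 12\right)^{2} \left(-1 + \left(-5 + 12\right)\right)^{2} - 294\right)^{2} = \left(4 \cdot 7^{2} \left(-1 + 7\right)^{2} - 294\right)^{2} = \left(4 \cdot 49 \cdot 6^{2} - 294\right)^{2} = \left(4 \cdot 49 \cdot 36 - 294\right)^{2} = \left(7056 - 294\right)^{2} = 6762^{2} = 45724644$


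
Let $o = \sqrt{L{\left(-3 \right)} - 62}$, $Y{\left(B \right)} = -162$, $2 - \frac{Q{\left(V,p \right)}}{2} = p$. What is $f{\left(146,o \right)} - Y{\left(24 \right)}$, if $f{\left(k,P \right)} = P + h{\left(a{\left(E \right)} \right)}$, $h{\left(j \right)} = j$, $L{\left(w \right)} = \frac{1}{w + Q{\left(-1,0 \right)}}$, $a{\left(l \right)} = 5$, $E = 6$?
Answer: $167 + i \sqrt{61} \approx 167.0 + 7.8102 i$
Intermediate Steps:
$Q{\left(V,p \right)} = 4 - 2 p$
$L{\left(w \right)} = \frac{1}{4 + w}$ ($L{\left(w \right)} = \frac{1}{w + \left(4 - 0\right)} = \frac{1}{w + \left(4 + 0\right)} = \frac{1}{w + 4} = \frac{1}{4 + w}$)
$o = i \sqrt{61}$ ($o = \sqrt{\frac{1}{4 - 3} - 62} = \sqrt{1^{-1} - 62} = \sqrt{1 - 62} = \sqrt{-61} = i \sqrt{61} \approx 7.8102 i$)
$f{\left(k,P \right)} = 5 + P$ ($f{\left(k,P \right)} = P + 5 = 5 + P$)
$f{\left(146,o \right)} - Y{\left(24 \right)} = \left(5 + i \sqrt{61}\right) - -162 = \left(5 + i \sqrt{61}\right) + 162 = 167 + i \sqrt{61}$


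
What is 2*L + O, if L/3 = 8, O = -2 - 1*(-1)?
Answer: 47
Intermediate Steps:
O = -1 (O = -2 + 1 = -1)
L = 24 (L = 3*8 = 24)
2*L + O = 2*24 - 1 = 48 - 1 = 47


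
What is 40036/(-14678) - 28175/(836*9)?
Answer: -357391757/55218636 ≈ -6.4723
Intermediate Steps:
40036/(-14678) - 28175/(836*9) = 40036*(-1/14678) - 28175/7524 = -20018/7339 - 28175*1/7524 = -20018/7339 - 28175/7524 = -357391757/55218636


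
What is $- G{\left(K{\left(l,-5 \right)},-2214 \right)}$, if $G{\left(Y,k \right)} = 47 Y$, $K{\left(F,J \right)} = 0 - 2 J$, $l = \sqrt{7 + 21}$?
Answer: $-470$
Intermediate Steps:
$l = 2 \sqrt{7}$ ($l = \sqrt{28} = 2 \sqrt{7} \approx 5.2915$)
$K{\left(F,J \right)} = - 2 J$
$- G{\left(K{\left(l,-5 \right)},-2214 \right)} = - 47 \left(\left(-2\right) \left(-5\right)\right) = - 47 \cdot 10 = \left(-1\right) 470 = -470$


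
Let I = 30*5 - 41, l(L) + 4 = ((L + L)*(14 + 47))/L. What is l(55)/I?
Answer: 118/109 ≈ 1.0826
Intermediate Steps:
l(L) = 118 (l(L) = -4 + ((L + L)*(14 + 47))/L = -4 + ((2*L)*61)/L = -4 + (122*L)/L = -4 + 122 = 118)
I = 109 (I = 150 - 41 = 109)
l(55)/I = 118/109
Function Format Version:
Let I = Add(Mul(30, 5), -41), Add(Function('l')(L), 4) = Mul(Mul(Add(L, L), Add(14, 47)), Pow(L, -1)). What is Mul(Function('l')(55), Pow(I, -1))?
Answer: Rational(118, 109) ≈ 1.0826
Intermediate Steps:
Function('l')(L) = 118 (Function('l')(L) = Add(-4, Mul(Mul(Add(L, L), Add(14, 47)), Pow(L, -1))) = Add(-4, Mul(Mul(Mul(2, L), 61), Pow(L, -1))) = Add(-4, Mul(Mul(122, L), Pow(L, -1))) = Add(-4, 122) = 118)
I = 109 (I = Add(150, -41) = 109)
Mul(Function('l')(55), Pow(I, -1)) = Mul(118, Pow(109, -1)) = Mul(118, Rational(1, 109)) = Rational(118, 109)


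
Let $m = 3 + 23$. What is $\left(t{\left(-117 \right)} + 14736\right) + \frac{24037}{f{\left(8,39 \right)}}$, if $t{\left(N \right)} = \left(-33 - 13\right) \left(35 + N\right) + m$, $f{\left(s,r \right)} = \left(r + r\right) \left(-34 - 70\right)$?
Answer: $\frac{11563367}{624} \approx 18531.0$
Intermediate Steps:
$f{\left(s,r \right)} = - 208 r$ ($f{\left(s,r \right)} = 2 r \left(-104\right) = - 208 r$)
$m = 26$
$t{\left(N \right)} = -1584 - 46 N$ ($t{\left(N \right)} = \left(-33 - 13\right) \left(35 + N\right) + 26 = - 46 \left(35 + N\right) + 26 = \left(-1610 - 46 N\right) + 26 = -1584 - 46 N$)
$\left(t{\left(-117 \right)} + 14736\right) + \frac{24037}{f{\left(8,39 \right)}} = \left(\left(-1584 - -5382\right) + 14736\right) + \frac{24037}{\left(-208\right) 39} = \left(\left(-1584 + 5382\right) + 14736\right) + \frac{24037}{-8112} = \left(3798 + 14736\right) + 24037 \left(- \frac{1}{8112}\right) = 18534 - \frac{1849}{624} = \frac{11563367}{624}$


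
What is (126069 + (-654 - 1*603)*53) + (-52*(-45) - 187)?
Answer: 61601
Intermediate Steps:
(126069 + (-654 - 1*603)*53) + (-52*(-45) - 187) = (126069 + (-654 - 603)*53) + (2340 - 187) = (126069 - 1257*53) + 2153 = (126069 - 66621) + 2153 = 59448 + 2153 = 61601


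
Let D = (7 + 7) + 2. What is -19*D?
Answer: -304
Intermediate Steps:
D = 16 (D = 14 + 2 = 16)
-19*D = -19*16 = -304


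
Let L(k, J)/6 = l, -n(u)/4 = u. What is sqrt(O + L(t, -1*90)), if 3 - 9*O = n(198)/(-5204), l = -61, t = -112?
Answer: I*sqrt(5570607489)/3903 ≈ 19.123*I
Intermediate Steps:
n(u) = -4*u
L(k, J) = -366 (L(k, J) = 6*(-61) = -366)
O = 1235/3903 (O = 1/3 - (-4*198)/(9*(-5204)) = 1/3 - (-88)*(-1)/5204 = 1/3 - 1/9*198/1301 = 1/3 - 22/1301 = 1235/3903 ≈ 0.31642)
sqrt(O + L(t, -1*90)) = sqrt(1235/3903 - 366) = sqrt(-1427263/3903) = I*sqrt(5570607489)/3903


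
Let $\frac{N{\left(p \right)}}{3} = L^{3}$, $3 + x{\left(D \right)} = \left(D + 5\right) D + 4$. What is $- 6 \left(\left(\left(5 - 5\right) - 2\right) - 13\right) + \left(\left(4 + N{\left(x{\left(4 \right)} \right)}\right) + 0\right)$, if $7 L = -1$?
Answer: $\frac{32239}{343} \approx 93.991$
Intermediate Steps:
$L = - \frac{1}{7}$ ($L = \frac{1}{7} \left(-1\right) = - \frac{1}{7} \approx -0.14286$)
$x{\left(D \right)} = 1 + D \left(5 + D\right)$ ($x{\left(D \right)} = -3 + \left(\left(D + 5\right) D + 4\right) = -3 + \left(\left(5 + D\right) D + 4\right) = -3 + \left(D \left(5 + D\right) + 4\right) = -3 + \left(4 + D \left(5 + D\right)\right) = 1 + D \left(5 + D\right)$)
$N{\left(p \right)} = - \frac{3}{343}$ ($N{\left(p \right)} = 3 \left(- \frac{1}{7}\right)^{3} = 3 \left(- \frac{1}{343}\right) = - \frac{3}{343}$)
$- 6 \left(\left(\left(5 - 5\right) - 2\right) - 13\right) + \left(\left(4 + N{\left(x{\left(4 \right)} \right)}\right) + 0\right) = - 6 \left(\left(\left(5 - 5\right) - 2\right) - 13\right) + \left(\left(4 - \frac{3}{343}\right) + 0\right) = - 6 \left(\left(0 - 2\right) - 13\right) + \left(\frac{1369}{343} + 0\right) = - 6 \left(-2 - 13\right) + \frac{1369}{343} = \left(-6\right) \left(-15\right) + \frac{1369}{343} = 90 + \frac{1369}{343} = \frac{32239}{343}$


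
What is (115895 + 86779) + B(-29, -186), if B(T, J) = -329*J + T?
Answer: 263839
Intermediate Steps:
B(T, J) = T - 329*J
(115895 + 86779) + B(-29, -186) = (115895 + 86779) + (-29 - 329*(-186)) = 202674 + (-29 + 61194) = 202674 + 61165 = 263839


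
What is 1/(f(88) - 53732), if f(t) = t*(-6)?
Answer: -1/54260 ≈ -1.8430e-5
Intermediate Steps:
f(t) = -6*t
1/(f(88) - 53732) = 1/(-6*88 - 53732) = 1/(-528 - 53732) = 1/(-54260) = -1/54260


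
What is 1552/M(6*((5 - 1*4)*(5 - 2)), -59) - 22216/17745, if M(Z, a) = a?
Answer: -28850984/1046955 ≈ -27.557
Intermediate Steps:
1552/M(6*((5 - 1*4)*(5 - 2)), -59) - 22216/17745 = 1552/(-59) - 22216/17745 = 1552*(-1/59) - 22216*1/17745 = -1552/59 - 22216/17745 = -28850984/1046955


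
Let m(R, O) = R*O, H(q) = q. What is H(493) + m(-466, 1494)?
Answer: -695711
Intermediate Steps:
m(R, O) = O*R
H(493) + m(-466, 1494) = 493 + 1494*(-466) = 493 - 696204 = -695711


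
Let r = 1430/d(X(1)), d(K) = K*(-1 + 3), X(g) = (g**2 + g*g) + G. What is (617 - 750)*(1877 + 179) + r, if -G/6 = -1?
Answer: -2186869/8 ≈ -2.7336e+5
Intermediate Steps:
G = 6 (G = -6*(-1) = 6)
X(g) = 6 + 2*g**2 (X(g) = (g**2 + g*g) + 6 = (g**2 + g**2) + 6 = 2*g**2 + 6 = 6 + 2*g**2)
d(K) = 2*K (d(K) = K*2 = 2*K)
r = 715/8 (r = 1430/((2*(6 + 2*1**2))) = 1430/((2*(6 + 2*1))) = 1430/((2*(6 + 2))) = 1430/((2*8)) = 1430/16 = 1430*(1/16) = 715/8 ≈ 89.375)
(617 - 750)*(1877 + 179) + r = (617 - 750)*(1877 + 179) + 715/8 = -133*2056 + 715/8 = -273448 + 715/8 = -2186869/8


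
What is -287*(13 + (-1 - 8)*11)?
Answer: 24682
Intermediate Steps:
-287*(13 + (-1 - 8)*11) = -287*(13 - 9*11) = -287*(13 - 99) = -287*(-86) = 24682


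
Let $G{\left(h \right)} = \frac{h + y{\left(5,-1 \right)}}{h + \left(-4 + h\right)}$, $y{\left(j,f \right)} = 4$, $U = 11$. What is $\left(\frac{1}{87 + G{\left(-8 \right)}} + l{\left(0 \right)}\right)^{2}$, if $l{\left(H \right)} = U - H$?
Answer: $\frac{23049601}{190096} \approx 121.25$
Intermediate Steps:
$l{\left(H \right)} = 11 - H$
$G{\left(h \right)} = \frac{4 + h}{-4 + 2 h}$ ($G{\left(h \right)} = \frac{h + 4}{h + \left(-4 + h\right)} = \frac{4 + h}{-4 + 2 h}$)
$\left(\frac{1}{87 + G{\left(-8 \right)}} + l{\left(0 \right)}\right)^{2} = \left(\frac{1}{87 + \frac{4 - 8}{2 \left(-2 - 8\right)}} + \left(11 - 0\right)\right)^{2} = \left(\frac{1}{87 + \frac{1}{2} \frac{1}{-10} \left(-4\right)} + \left(11 + 0\right)\right)^{2} = \left(\frac{1}{87 + \frac{1}{2} \left(- \frac{1}{10}\right) \left(-4\right)} + 11\right)^{2} = \left(\frac{1}{87 + \frac{1}{5}} + 11\right)^{2} = \left(\frac{1}{\frac{436}{5}} + 11\right)^{2} = \left(\frac{5}{436} + 11\right)^{2} = \left(\frac{4801}{436}\right)^{2} = \frac{23049601}{190096}$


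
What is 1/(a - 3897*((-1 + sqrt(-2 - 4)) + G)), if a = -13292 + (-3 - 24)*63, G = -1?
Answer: I/(-7199*I + 3897*sqrt(6)) ≈ -5.0362e-5 + 6.6778e-5*I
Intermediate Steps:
a = -14993 (a = -13292 - 27*63 = -13292 - 1701 = -14993)
1/(a - 3897*((-1 + sqrt(-2 - 4)) + G)) = 1/(-14993 - 3897*((-1 + sqrt(-2 - 4)) - 1)) = 1/(-14993 - 3897*((-1 + sqrt(-6)) - 1)) = 1/(-14993 - 3897*((-1 + I*sqrt(6)) - 1)) = 1/(-14993 - 3897*(-2 + I*sqrt(6))) = 1/(-14993 + (7794 - 3897*I*sqrt(6))) = 1/(-7199 - 3897*I*sqrt(6))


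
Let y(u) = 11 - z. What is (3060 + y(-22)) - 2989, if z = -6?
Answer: 88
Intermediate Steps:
y(u) = 17 (y(u) = 11 - 1*(-6) = 11 + 6 = 17)
(3060 + y(-22)) - 2989 = (3060 + 17) - 2989 = 3077 - 2989 = 88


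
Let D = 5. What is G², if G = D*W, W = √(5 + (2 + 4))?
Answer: 275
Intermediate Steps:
W = √11 (W = √(5 + 6) = √11 ≈ 3.3166)
G = 5*√11 ≈ 16.583
G² = (5*√11)² = 275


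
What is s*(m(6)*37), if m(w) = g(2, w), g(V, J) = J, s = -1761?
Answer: -390942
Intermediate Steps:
m(w) = w
s*(m(6)*37) = -10566*37 = -1761*222 = -390942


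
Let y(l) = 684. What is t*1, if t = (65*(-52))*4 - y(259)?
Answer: -14204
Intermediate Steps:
t = -14204 (t = (65*(-52))*4 - 1*684 = -3380*4 - 684 = -13520 - 684 = -14204)
t*1 = -14204*1 = -14204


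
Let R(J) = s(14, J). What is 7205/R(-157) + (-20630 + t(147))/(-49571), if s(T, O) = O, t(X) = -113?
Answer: -353902404/7782647 ≈ -45.473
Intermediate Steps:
R(J) = J
7205/R(-157) + (-20630 + t(147))/(-49571) = 7205/(-157) + (-20630 - 113)/(-49571) = 7205*(-1/157) - 20743*(-1/49571) = -7205/157 + 20743/49571 = -353902404/7782647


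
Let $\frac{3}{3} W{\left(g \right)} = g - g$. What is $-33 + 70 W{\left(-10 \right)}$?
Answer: $-33$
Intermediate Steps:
$W{\left(g \right)} = 0$ ($W{\left(g \right)} = g - g = 0$)
$-33 + 70 W{\left(-10 \right)} = -33 + 70 \cdot 0 = -33 + 0 = -33$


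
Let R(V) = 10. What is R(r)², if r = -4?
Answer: 100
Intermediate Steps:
R(r)² = 10² = 100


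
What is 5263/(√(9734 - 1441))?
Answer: 5263*√8293/8293 ≈ 57.793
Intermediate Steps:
5263/(√(9734 - 1441)) = 5263/(√8293) = 5263*(√8293/8293) = 5263*√8293/8293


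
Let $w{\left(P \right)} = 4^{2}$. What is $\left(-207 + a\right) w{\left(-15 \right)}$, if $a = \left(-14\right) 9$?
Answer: $-5328$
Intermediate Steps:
$w{\left(P \right)} = 16$
$a = -126$
$\left(-207 + a\right) w{\left(-15 \right)} = \left(-207 - 126\right) 16 = \left(-333\right) 16 = -5328$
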